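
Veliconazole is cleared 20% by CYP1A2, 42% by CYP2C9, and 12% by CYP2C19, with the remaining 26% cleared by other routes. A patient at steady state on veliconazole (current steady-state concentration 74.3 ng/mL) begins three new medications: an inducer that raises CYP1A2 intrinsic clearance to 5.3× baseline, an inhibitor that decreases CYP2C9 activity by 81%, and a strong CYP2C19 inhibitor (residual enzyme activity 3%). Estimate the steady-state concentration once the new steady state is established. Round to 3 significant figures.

The CYP1A2 pathway (20% of clearance) is boosted to 5.3× activity: 0.2 × 5.3 = 1.06.
The CYP2C9 pathway (42% of clearance) falls to 0.19× activity: 0.42 × 0.19 = 0.0798.
The CYP2C19 pathway (12% of clearance) is reduced to 0.03× activity: 0.12 × 0.03 = 0.0036.
The remaining 26% of clearance is unaffected.
New clearance relative to baseline: 1.06 + 0.0798 + 0.0036 + 0.26 = 1.4034.
Steady-state concentration ∝ 1/CL: new value = 74.3 / 1.4034 = 52.9 ng/mL.

52.9 ng/mL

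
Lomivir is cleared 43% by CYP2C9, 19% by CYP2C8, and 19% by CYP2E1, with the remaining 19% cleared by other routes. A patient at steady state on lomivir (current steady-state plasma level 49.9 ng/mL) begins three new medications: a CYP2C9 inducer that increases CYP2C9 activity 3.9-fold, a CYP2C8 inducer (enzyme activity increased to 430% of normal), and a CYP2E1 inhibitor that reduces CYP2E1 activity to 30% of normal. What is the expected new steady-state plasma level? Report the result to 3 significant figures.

The CYP2C9 pathway (43% of clearance) increases to 3.9× activity: 0.43 × 3.9 = 1.677.
The CYP2C8 pathway (19% of clearance) increases to 4.3× activity: 0.19 × 4.3 = 0.817.
The CYP2E1 pathway (19% of clearance) falls to 0.3× activity: 0.19 × 0.3 = 0.057.
The remaining 19% of clearance is unaffected.
Relative clearance = 1.677 + 0.817 + 0.057 + 0.19 = 2.741.
Steady-state plasma level ∝ 1/CL: new value = 49.9 / 2.741 = 18.2 ng/mL.

18.2 ng/mL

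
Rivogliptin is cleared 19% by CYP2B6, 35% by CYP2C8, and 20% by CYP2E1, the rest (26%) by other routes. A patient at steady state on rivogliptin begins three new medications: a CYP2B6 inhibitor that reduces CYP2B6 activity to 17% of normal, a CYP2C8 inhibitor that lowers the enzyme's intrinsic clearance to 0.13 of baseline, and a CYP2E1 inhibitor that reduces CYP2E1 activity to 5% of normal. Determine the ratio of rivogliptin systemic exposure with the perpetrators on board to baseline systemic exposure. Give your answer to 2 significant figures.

2.9

CYP2B6: 0.19 × 0.17 = 0.0323
CYP2C8: 0.35 × 0.13 = 0.0455
CYP2E1: 0.2 × 0.05 = 0.01
Other: 0.26 (unchanged)
Relative clearance = 0.0323 + 0.0455 + 0.01 + 0.26 = 0.3478.
Net systemic exposure ratio = 1 / 0.3478 = 2.9.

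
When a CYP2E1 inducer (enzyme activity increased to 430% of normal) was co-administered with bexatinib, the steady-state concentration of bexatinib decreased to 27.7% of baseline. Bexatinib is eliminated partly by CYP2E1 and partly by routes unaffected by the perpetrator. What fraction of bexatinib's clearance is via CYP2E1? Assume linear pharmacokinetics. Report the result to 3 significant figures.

Let x = fm,CYP2E1. Because steady-state concentration ∝ 1/CL, relative clearance rose to 1/0.277 = 3.61.
Only the CYP2E1 route changed, so 3.61 = x·4.3 + (1 − x), giving x = 0.791.

0.791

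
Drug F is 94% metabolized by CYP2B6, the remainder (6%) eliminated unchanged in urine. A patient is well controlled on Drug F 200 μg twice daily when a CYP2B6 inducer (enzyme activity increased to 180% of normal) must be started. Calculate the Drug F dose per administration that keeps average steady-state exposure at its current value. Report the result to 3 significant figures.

350 μg

The CYP2B6 pathway (94% of clearance) increases to 1.8× activity: 0.94 × 1.8 = 1.692.
Non-CYP routes (6%) are unchanged.
CL_new/CL_old = 1.692 + 0.06 = 1.752.
Css,avg = (dose rate)/CL, so holding Css fixed requires dose ∝ CL: 200 × 1.752 = 350 μg.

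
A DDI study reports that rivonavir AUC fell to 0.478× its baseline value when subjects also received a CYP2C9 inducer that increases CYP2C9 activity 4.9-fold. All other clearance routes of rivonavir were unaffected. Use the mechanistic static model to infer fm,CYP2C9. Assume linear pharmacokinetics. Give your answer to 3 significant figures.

Call the CYP2C9 fraction fm. After the interaction, CL_new/CL_old = fm × 4.9 + (1 − fm).
AUC ratio = 1 / (new CL fraction), so new CL fraction = 1 / 0.478 = 2.092.
fm × 4.9 + 1 − fm = 2.092  ⇒  fm × (4.9 − 1) = 1.092  ⇒  fm = 0.280.

0.280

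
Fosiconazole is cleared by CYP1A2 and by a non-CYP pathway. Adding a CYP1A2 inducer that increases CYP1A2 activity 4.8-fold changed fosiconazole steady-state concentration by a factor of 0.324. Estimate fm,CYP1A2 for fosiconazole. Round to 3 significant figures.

CL'/CL = 1 / 0.324 = 3.086
4.8·fm + (1 − fm) = 3.086
fm = (3.086 − 1) / (4.8 − 1) = 0.549

0.549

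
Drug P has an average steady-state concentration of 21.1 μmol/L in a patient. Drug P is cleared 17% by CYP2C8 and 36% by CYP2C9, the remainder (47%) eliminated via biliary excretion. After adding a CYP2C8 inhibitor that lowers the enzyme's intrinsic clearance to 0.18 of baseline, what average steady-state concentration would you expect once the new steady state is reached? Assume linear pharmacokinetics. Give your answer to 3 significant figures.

24.5 μmol/L

The CYP2C8 pathway (17% of clearance) is reduced to 0.18× activity: 0.17 × 0.18 = 0.0306.
CYP2C9 (36%) and the residual 47% are unaffected.
New clearance relative to baseline: 0.0306 + 0.36 + 0.47 = 0.8606.
Average steady-state concentration ∝ 1/CL, so new value = 21.1 / 0.8606 = 24.5 μmol/L.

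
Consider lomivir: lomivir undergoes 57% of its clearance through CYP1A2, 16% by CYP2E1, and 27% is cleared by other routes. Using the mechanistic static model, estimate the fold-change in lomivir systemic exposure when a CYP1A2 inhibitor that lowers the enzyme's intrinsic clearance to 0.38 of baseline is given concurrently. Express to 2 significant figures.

CYP1A2: 0.57 × 0.38 = 0.2166
CYP2E1: 0.16 (unchanged)
Other: 0.27 (unchanged)
Relative clearance = 0.2166 + 0.16 + 0.27 = 0.6466.
Since systemic exposure ∝ 1/CL, the ratio is 1 / 0.6466 = 1.5.

1.5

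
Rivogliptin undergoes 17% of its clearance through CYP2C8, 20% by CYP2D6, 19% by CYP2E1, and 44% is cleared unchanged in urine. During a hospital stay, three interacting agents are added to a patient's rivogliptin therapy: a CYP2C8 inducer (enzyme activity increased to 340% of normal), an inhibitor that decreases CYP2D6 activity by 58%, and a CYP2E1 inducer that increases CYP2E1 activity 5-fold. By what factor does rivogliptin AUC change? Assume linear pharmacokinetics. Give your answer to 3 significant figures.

The CYP2C8 pathway (17% of clearance) is boosted to 3.4× activity: 0.17 × 3.4 = 0.578.
The CYP2D6 pathway (20% of clearance) is reduced to 0.42× activity: 0.2 × 0.42 = 0.084.
The CYP2E1 pathway (19% of clearance) is boosted to 5× activity: 0.19 × 5 = 0.95.
Non-CYP routes (44%) are unchanged.
New clearance relative to baseline: 0.578 + 0.084 + 0.95 + 0.44 = 2.052.
Net AUC ratio = 1 / 2.052 = 0.487.

0.487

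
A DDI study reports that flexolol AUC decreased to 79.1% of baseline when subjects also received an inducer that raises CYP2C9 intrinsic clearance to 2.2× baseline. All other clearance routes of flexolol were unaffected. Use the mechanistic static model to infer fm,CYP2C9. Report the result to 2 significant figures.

Write x for the fraction cleared via CYP2C9. The observed AUC change means clearance rose to 1/0.791 = 1.264 of baseline.
Setting x·2.2 + (1 − x) = 1.264 and solving: x = (1.264 − 1)/(2.2 − 1) = 0.22.

0.22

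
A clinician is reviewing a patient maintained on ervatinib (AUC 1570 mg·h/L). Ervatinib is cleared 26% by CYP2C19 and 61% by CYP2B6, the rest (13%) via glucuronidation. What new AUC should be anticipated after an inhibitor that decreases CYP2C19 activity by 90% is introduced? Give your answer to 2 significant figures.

2.0 × 10³ mg·h/L

The CYP2C19 pathway (26% of clearance) is reduced to 0.1× activity: 0.26 × 0.1 = 0.026.
CYP2B6 (61%) and the residual 13% are unaffected.
New clearance relative to baseline: 0.026 + 0.61 + 0.13 = 0.766.
With dosing unchanged, AUC scales as 1/CL: 1570 / 0.766 = 2.0 × 10³ mg·h/L.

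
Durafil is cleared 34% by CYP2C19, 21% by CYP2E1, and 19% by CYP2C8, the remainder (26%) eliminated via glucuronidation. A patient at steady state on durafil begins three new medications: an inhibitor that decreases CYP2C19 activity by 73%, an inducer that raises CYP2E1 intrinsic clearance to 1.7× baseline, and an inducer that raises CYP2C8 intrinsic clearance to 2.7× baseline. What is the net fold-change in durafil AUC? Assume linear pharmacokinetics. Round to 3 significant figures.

0.818

The CYP2C19 pathway (34% of clearance) drops to 0.27× activity: 0.34 × 0.27 = 0.0918.
The CYP2E1 pathway (21% of clearance) is boosted to 1.7× activity: 0.21 × 1.7 = 0.357.
The CYP2C8 pathway (19% of clearance) rises to 2.7× activity: 0.19 × 2.7 = 0.513.
Non-CYP routes (26%) are unchanged.
New clearance relative to baseline: 0.0918 + 0.357 + 0.513 + 0.26 = 1.2218.
Because AUC varies inversely with clearance, the combined effect is 1 / 1.2218 = 0.818.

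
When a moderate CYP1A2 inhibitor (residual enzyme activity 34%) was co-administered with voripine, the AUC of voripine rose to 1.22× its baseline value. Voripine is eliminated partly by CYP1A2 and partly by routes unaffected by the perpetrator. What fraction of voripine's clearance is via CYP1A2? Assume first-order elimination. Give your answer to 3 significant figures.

0.273

CL'/CL = 1 / 1.22 = 0.8197
0.34·fm + (1 − fm) = 0.8197
fm = (0.8197 − 1) / (0.34 − 1) = 0.273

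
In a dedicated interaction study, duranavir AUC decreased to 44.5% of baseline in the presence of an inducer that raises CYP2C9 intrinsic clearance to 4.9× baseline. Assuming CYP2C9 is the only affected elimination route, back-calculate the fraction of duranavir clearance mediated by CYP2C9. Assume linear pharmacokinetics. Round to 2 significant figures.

CL'/CL = 1 / 0.445 = 2.247
4.9·fm + (1 − fm) = 2.247
fm = (2.247 − 1) / (4.9 − 1) = 0.32

0.32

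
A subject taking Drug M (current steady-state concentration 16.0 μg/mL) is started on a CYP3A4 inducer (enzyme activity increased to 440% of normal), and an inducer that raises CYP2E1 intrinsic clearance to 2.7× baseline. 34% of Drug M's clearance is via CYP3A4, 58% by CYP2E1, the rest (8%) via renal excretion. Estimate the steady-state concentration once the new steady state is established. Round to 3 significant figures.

CYP3A4: 0.34 × 4.4 = 1.496
CYP2E1: 0.58 × 2.7 = 1.566
Other: 0.08 (unchanged)
CL_new/CL_old = 1.496 + 1.566 + 0.08 = 3.142.
Dividing the baseline by the relative clearance: 16.0 / 3.142 = 5.09 μg/mL.

5.09 μg/mL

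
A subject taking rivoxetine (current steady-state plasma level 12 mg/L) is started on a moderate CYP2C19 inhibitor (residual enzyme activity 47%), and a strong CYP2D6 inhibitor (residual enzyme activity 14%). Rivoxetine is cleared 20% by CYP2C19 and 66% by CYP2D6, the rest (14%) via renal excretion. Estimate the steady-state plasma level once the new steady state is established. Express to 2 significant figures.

The CYP2C19 pathway (20% of clearance) is reduced to 0.47× activity: 0.2 × 0.47 = 0.094.
The CYP2D6 pathway (66% of clearance) drops to 0.14× activity: 0.66 × 0.14 = 0.0924.
The remaining 14% of clearance is unaffected.
New clearance relative to baseline: 0.094 + 0.0924 + 0.14 = 0.3264.
Dividing the baseline by the relative clearance: 12 / 0.3264 = 37 mg/L.

37 mg/L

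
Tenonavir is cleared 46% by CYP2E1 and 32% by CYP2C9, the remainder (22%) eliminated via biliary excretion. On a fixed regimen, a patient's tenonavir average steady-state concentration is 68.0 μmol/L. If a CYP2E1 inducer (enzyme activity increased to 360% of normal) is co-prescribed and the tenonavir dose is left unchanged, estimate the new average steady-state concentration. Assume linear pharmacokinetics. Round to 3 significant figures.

31.0 μmol/L

The CYP2E1 pathway (46% of clearance) is boosted to 3.6× activity: 0.46 × 3.6 = 1.656.
CYP2C9 (32%) and the residual 22% are unaffected.
CL_new/CL_old = 1.656 + 0.32 + 0.22 = 2.196.
With dosing unchanged, average steady-state concentration scales as 1/CL: 68.0 / 2.196 = 31.0 μmol/L.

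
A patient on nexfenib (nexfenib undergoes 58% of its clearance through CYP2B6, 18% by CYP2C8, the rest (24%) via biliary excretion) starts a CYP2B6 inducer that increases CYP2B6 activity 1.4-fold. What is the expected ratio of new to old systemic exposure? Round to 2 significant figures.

CYP2B6: 0.58 × 1.4 = 0.812
CYP2C8: 0.18 (unchanged)
Other: 0.24 (unchanged)
CL_new/CL_old = 0.812 + 0.18 + 0.24 = 1.232.
Systemic exposure ratio = CL_old/CL_new = 1 / 1.232 = 0.81.

0.81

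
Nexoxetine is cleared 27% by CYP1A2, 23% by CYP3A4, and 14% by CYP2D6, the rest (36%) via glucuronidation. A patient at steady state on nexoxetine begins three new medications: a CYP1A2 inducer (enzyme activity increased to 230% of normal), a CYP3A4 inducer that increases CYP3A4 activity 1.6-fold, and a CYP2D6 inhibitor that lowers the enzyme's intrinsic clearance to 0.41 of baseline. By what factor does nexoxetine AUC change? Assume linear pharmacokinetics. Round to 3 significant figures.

CYP1A2: 0.27 × 2.3 = 0.621
CYP3A4: 0.23 × 1.6 = 0.368
CYP2D6: 0.14 × 0.41 = 0.0574
Other: 0.36 (unchanged)
New clearance relative to baseline: 0.621 + 0.368 + 0.0574 + 0.36 = 1.4064.
Net AUC ratio = 1 / 1.4064 = 0.711.

0.711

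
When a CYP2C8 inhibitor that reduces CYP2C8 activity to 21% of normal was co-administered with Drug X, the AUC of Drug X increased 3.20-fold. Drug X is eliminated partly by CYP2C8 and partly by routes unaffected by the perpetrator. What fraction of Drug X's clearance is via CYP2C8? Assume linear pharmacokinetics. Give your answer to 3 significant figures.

Call the CYP2C8 fraction fm. After the interaction, CL_new/CL_old = fm × 0.21 + (1 − fm).
AUC ratio = 1 / (new CL fraction), so new CL fraction = 1 / 3.20 = 0.3125.
fm × 0.21 + 1 − fm = 0.3125  ⇒  fm × (0.21 − 1) = −0.6875  ⇒  fm = 0.870.

0.870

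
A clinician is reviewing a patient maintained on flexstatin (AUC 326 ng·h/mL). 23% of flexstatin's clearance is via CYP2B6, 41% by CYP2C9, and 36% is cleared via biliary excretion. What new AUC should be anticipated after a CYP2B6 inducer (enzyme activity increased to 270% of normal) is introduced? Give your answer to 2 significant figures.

The CYP2B6 pathway (23% of clearance) rises to 2.7× activity: 0.23 × 2.7 = 0.621.
CYP2C9 (41%) and the residual 36% are unaffected.
Relative clearance = 0.621 + 0.41 + 0.36 = 1.391.
AUC ∝ 1/CL, so new value = 326 / 1.391 = 2.3 × 10² ng·h/mL.

2.3 × 10² ng·h/mL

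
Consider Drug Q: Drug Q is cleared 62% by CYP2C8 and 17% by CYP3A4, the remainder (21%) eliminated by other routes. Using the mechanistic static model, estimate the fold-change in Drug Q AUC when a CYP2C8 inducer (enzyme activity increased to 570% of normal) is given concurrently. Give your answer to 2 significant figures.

0.26

CYP2C8: 0.62 × 5.7 = 3.534
CYP3A4: 0.17 (unchanged)
Other: 0.21 (unchanged)
New clearance relative to baseline: 3.534 + 0.17 + 0.21 = 3.914.
Since AUC ∝ 1/CL, the ratio is 1 / 3.914 = 0.26.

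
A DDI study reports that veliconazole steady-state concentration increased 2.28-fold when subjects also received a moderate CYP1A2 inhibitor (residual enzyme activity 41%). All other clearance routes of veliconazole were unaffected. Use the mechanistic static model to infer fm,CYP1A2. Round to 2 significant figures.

Let x = fm,CYP1A2. Because steady-state concentration ∝ 1/CL, relative clearance fell to 1/2.28 = 0.4386.
Only the CYP1A2 route changed, so 0.4386 = x·0.41 + (1 − x), giving x = 0.95.

0.95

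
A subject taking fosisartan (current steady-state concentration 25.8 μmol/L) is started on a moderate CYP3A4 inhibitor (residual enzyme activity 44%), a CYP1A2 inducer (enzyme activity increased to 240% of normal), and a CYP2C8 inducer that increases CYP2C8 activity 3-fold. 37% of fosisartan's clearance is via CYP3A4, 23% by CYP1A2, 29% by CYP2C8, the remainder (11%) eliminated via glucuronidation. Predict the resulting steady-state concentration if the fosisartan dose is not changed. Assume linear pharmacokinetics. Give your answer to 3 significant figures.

The CYP3A4 pathway (37% of clearance) drops to 0.44× activity: 0.37 × 0.44 = 0.1628.
The CYP1A2 pathway (23% of clearance) is boosted to 2.4× activity: 0.23 × 2.4 = 0.552.
The CYP2C8 pathway (29% of clearance) rises to 3× activity: 0.29 × 3 = 0.87.
The remaining 11% of clearance is unaffected.
CL_new/CL_old = 0.1628 + 0.552 + 0.87 + 0.11 = 1.6948.
Steady-state concentration ∝ 1/CL: new value = 25.8 / 1.6948 = 15.2 μmol/L.

15.2 μmol/L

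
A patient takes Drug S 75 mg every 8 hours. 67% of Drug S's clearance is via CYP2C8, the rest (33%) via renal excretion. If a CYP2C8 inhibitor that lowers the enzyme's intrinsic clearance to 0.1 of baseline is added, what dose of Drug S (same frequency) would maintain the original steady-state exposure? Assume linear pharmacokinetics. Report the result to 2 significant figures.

30 mg

The CYP2C8 pathway (67% of clearance) is reduced to 0.1× activity: 0.67 × 0.1 = 0.067.
Non-CYP routes (33%) are unchanged.
Relative clearance = 0.067 + 0.33 = 0.397.
Css,avg = (dose rate)/CL, so holding Css fixed requires dose ∝ CL: 75 × 0.397 = 30 mg.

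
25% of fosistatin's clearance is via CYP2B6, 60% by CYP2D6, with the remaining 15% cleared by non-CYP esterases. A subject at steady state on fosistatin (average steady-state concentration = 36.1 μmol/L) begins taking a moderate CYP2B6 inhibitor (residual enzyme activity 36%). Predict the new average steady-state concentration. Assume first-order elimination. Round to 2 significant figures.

43 μmol/L

The CYP2B6 pathway (25% of clearance) falls to 0.36× activity: 0.25 × 0.36 = 0.09.
CYP2D6 (60%) and the residual 15% are unaffected.
Relative clearance = 0.09 + 0.6 + 0.15 = 0.84.
With dosing unchanged, average steady-state concentration scales as 1/CL: 36.1 / 0.84 = 43 μmol/L.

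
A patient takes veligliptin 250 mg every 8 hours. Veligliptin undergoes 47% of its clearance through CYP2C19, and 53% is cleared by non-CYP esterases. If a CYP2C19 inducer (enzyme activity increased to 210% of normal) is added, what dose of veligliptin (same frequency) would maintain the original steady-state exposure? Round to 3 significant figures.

The CYP2C19 pathway (47% of clearance) is boosted to 2.1× activity: 0.47 × 2.1 = 0.987.
Non-CYP routes (53%) are unchanged.
New clearance relative to baseline: 0.987 + 0.53 = 1.517.
Css,avg = (dose rate)/CL, so holding Css fixed requires dose ∝ CL: 250 × 1.517 = 379 mg.

379 mg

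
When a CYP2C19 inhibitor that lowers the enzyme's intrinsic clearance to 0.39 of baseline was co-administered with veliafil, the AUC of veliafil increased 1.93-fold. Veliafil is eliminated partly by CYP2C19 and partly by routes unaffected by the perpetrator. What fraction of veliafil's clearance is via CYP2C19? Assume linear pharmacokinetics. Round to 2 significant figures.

Let fm be the CYP2C19 fraction. New clearance relative to baseline = fm × 0.39 + (1 − fm).
AUC ratio = 1 / (new CL fraction), so new CL fraction = 1 / 1.93 = 0.5181.
fm × 0.39 + 1 − fm = 0.5181  ⇒  fm × (0.39 − 1) = −0.4819  ⇒  fm = 0.79.

0.79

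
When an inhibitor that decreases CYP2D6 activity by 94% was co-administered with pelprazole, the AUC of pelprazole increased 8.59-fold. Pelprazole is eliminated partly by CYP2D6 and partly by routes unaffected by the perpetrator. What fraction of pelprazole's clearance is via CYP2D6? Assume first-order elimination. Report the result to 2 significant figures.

Write x for the fraction cleared via CYP2D6. The observed AUC change means clearance fell to 1/8.59 = 0.1164 of baseline.
Setting x·0.06 + (1 − x) = 0.1164 and solving: x = (0.1164 − 1)/(0.06 − 1) = 0.94.

0.94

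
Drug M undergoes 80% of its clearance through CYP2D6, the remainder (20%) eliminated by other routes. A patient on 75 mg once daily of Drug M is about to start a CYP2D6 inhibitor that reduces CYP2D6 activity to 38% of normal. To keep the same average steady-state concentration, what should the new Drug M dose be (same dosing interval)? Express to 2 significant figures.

38 mg

The CYP2D6 pathway (80% of clearance) is reduced to 0.38× activity: 0.8 × 0.38 = 0.304.
The remaining 20% of clearance is unaffected.
New clearance relative to baseline: 0.304 + 0.2 = 0.504.
Exposure is unchanged when dose changes in proportion to clearance. New dose = 75 mg × 0.504 = 38 mg.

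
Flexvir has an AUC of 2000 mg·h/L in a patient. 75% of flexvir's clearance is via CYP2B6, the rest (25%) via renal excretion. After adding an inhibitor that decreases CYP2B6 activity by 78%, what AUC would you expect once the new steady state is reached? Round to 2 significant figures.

4.8 × 10³ mg·h/L

CYP2B6: 0.75 × 0.22 = 0.165
Other: 0.25 (unchanged)
CL_new/CL_old = 0.165 + 0.25 = 0.415.
AUC ∝ 1/CL, so new value = 2000 / 0.415 = 4.8 × 10³ mg·h/L.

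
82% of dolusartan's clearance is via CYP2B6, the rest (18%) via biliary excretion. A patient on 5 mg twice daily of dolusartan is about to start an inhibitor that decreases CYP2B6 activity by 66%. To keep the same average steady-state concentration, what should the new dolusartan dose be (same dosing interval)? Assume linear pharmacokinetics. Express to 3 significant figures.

2.29 mg

The CYP2B6 pathway (82% of clearance) falls to 0.34× activity: 0.82 × 0.34 = 0.2788.
Non-CYP routes (18%) are unchanged.
CL_new/CL_old = 0.2788 + 0.18 = 0.4588.
Css,avg = (dose rate)/CL, so holding Css fixed requires dose ∝ CL: 5 × 0.4588 = 2.29 mg.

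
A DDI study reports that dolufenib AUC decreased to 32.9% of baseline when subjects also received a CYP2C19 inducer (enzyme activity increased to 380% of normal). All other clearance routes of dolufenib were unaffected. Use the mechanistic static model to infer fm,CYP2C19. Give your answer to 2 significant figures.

Write x for the fraction cleared via CYP2C19. The observed AUC change means clearance rose to 1/0.329 = 3.04 of baseline.
Setting x·3.8 + (1 − x) = 3.04 and solving: x = (3.04 − 1)/(3.8 − 1) = 0.73.

0.73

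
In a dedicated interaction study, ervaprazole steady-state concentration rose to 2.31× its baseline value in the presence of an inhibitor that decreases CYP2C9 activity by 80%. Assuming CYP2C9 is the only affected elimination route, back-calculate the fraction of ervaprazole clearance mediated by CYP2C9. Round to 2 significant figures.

Call the CYP2C9 fraction fm. After the interaction, CL_new/CL_old = fm × 0.2 + (1 − fm).
Steady-state concentration ratio = 1 / (new CL fraction), so new CL fraction = 1 / 2.31 = 0.4329.
fm × 0.2 + 1 − fm = 0.4329  ⇒  fm × (0.2 − 1) = −0.5671  ⇒  fm = 0.71.

0.71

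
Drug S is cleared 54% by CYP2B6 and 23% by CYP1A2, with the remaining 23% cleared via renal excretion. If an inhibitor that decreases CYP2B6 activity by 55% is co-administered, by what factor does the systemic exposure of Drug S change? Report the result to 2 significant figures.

1.4

The CYP2B6 pathway (54% of clearance) drops to 0.45× activity: 0.54 × 0.45 = 0.243.
CYP1A2 (23%) and the residual 23% are unaffected.
Relative clearance = 0.243 + 0.23 + 0.23 = 0.703.
Systemic exposure ratio = CL_old/CL_new = 1 / 0.703 = 1.4.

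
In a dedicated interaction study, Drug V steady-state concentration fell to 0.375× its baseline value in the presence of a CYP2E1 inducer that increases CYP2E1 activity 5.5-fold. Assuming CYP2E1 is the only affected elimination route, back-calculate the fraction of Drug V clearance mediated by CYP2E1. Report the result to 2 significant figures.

Write x for the fraction cleared via CYP2E1. The observed steady-state concentration change means clearance rose to 1/0.375 = 2.667 of baseline.
Setting x·5.5 + (1 − x) = 2.667 and solving: x = (2.667 − 1)/(5.5 − 1) = 0.37.

0.37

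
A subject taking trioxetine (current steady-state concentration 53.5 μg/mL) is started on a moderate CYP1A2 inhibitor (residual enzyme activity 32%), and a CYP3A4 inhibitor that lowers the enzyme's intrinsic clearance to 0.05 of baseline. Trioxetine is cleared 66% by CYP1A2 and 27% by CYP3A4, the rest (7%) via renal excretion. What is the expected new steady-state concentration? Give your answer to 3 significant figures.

CYP1A2: 0.66 × 0.32 = 0.2112
CYP3A4: 0.27 × 0.05 = 0.0135
Other: 0.07 (unchanged)
Relative clearance = 0.2112 + 0.0135 + 0.07 = 0.2947.
New steady-state concentration = 53.5 / 0.2947 = 182 μg/mL (concentration scales inversely with clearance).

182 μg/mL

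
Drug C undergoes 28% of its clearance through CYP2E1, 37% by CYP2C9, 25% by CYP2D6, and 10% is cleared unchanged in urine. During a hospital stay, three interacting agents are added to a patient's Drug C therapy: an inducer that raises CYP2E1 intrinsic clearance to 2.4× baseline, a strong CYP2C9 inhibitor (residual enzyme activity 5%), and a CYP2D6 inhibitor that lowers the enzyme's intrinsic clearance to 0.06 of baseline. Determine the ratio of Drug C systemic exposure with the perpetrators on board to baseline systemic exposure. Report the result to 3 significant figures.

1.24

The CYP2E1 pathway (28% of clearance) increases to 2.4× activity: 0.28 × 2.4 = 0.672.
The CYP2C9 pathway (37% of clearance) falls to 0.05× activity: 0.37 × 0.05 = 0.0185.
The CYP2D6 pathway (25% of clearance) is reduced to 0.06× activity: 0.25 × 0.06 = 0.015.
Non-CYP routes (10%) are unchanged.
Relative clearance = 0.672 + 0.0185 + 0.015 + 0.1 = 0.8055.
Because systemic exposure varies inversely with clearance, the combined effect is 1 / 0.8055 = 1.24.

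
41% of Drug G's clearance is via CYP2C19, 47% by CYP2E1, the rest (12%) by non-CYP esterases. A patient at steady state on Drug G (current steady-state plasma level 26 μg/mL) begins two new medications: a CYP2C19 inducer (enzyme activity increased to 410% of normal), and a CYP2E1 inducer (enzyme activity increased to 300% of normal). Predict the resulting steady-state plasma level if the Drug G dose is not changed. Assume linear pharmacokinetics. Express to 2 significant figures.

CYP2C19: 0.41 × 4.1 = 1.681
CYP2E1: 0.47 × 3 = 1.41
Other: 0.12 (unchanged)
Relative clearance = 1.681 + 1.41 + 0.12 = 3.211.
New steady-state plasma level = 26 / 3.211 = 8.1 μg/mL (concentration scales inversely with clearance).

8.1 μg/mL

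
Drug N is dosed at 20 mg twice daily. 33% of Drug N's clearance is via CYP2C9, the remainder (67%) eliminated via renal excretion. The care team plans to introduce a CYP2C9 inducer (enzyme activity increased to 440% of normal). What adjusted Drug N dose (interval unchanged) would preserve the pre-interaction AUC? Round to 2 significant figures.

42 mg

The CYP2C9 pathway (33% of clearance) rises to 4.4× activity: 0.33 × 4.4 = 1.452.
Non-CYP routes (67%) are unchanged.
Relative clearance = 1.452 + 0.67 = 2.122.
Css,avg = (dose rate)/CL, so holding Css fixed requires dose ∝ CL: 20 × 2.122 = 42 mg.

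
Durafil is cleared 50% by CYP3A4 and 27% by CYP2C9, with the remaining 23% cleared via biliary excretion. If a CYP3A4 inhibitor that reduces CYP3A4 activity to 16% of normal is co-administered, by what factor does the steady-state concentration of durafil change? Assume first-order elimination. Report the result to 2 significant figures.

1.7

The CYP3A4 pathway (50% of clearance) falls to 0.16× activity: 0.5 × 0.16 = 0.08.
CYP2C9 (27%) and the residual 23% are unaffected.
CL_new/CL_old = 0.08 + 0.27 + 0.23 = 0.58.
Since steady-state concentration ∝ 1/CL, the ratio is 1 / 0.58 = 1.7.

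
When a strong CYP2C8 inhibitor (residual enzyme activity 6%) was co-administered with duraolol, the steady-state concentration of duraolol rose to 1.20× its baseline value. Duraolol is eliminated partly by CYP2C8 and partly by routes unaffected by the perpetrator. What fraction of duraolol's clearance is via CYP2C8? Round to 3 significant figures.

Let x = fm,CYP2C8. Because steady-state concentration ∝ 1/CL, relative clearance fell to 1/1.20 = 0.8333.
Setting x·0.06 + (1 − x) = 0.8333 and solving: x = (0.8333 − 1)/(0.06 − 1) = 0.177.

0.177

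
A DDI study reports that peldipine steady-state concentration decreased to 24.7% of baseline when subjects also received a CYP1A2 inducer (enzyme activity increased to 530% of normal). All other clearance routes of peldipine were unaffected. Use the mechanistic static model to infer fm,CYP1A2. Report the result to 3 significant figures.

0.709

CL'/CL = 1 / 0.247 = 4.049
5.3·fm + (1 − fm) = 4.049
fm = (4.049 − 1) / (5.3 − 1) = 0.709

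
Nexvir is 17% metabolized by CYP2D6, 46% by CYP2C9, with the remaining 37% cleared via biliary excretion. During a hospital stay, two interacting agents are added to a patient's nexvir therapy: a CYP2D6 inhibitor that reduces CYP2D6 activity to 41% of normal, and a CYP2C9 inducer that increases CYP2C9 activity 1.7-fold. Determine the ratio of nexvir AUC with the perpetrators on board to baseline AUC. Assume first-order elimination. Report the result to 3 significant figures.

CYP2D6: 0.17 × 0.41 = 0.0697
CYP2C9: 0.46 × 1.7 = 0.782
Other: 0.37 (unchanged)
CL_new/CL_old = 0.0697 + 0.782 + 0.37 = 1.2217.
Net AUC ratio = 1 / 1.2217 = 0.819.

0.819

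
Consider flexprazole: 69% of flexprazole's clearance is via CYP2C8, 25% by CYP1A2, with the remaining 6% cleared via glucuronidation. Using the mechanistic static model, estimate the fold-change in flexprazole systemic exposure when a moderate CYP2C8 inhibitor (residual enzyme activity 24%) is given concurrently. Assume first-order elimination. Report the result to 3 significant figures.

2.10

CYP2C8: 0.69 × 0.24 = 0.1656
CYP1A2: 0.25 (unchanged)
Other: 0.06 (unchanged)
CL_new/CL_old = 0.1656 + 0.25 + 0.06 = 0.4756.
Systemic exposure is inversely proportional to clearance, so the fold-change is 1 / 0.4756 = 2.10.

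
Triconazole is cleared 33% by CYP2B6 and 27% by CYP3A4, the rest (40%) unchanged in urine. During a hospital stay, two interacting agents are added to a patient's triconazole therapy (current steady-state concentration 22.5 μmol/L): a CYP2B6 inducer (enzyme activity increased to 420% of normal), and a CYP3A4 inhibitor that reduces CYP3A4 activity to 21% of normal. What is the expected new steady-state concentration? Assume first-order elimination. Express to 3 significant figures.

12.2 μmol/L

The CYP2B6 pathway (33% of clearance) increases to 4.2× activity: 0.33 × 4.2 = 1.386.
The CYP3A4 pathway (27% of clearance) is reduced to 0.21× activity: 0.27 × 0.21 = 0.0567.
Non-CYP routes (40%) are unchanged.
New clearance relative to baseline: 1.386 + 0.0567 + 0.4 = 1.8427.
New steady-state concentration = 22.5 / 1.8427 = 12.2 μmol/L (concentration scales inversely with clearance).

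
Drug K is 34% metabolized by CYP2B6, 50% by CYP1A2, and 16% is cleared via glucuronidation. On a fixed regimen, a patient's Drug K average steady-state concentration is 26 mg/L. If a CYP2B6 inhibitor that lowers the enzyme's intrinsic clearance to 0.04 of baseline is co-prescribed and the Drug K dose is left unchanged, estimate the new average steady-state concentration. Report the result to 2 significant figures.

39 mg/L

CYP2B6: 0.34 × 0.04 = 0.0136
CYP1A2: 0.5 (unchanged)
Other: 0.16 (unchanged)
New clearance relative to baseline: 0.0136 + 0.5 + 0.16 = 0.6736.
With dosing unchanged, average steady-state concentration scales as 1/CL: 26 / 0.6736 = 39 mg/L.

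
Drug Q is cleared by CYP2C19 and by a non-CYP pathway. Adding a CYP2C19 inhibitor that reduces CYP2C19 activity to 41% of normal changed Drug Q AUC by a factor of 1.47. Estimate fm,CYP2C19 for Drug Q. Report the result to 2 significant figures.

Let x = fm,CYP2C19. Because AUC ∝ 1/CL, relative clearance fell to 1/1.47 = 0.6803.
Setting x·0.41 + (1 − x) = 0.6803 and solving: x = (0.6803 − 1)/(0.41 − 1) = 0.54.

0.54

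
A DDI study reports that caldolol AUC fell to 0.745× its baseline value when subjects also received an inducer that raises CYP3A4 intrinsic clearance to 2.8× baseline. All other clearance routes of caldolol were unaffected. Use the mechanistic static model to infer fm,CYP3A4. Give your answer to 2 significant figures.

0.19

CL'/CL = 1 / 0.745 = 1.342
2.8·fm + (1 − fm) = 1.342
fm = (1.342 − 1) / (2.8 − 1) = 0.19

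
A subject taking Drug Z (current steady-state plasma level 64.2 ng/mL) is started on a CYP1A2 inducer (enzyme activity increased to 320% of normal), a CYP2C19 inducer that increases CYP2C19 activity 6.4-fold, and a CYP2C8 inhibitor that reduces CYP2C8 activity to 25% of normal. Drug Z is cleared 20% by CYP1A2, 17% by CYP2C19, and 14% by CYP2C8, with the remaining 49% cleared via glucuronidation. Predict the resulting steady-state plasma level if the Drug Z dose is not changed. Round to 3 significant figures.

28.5 ng/mL

The CYP1A2 pathway (20% of clearance) is boosted to 3.2× activity: 0.2 × 3.2 = 0.64.
The CYP2C19 pathway (17% of clearance) increases to 6.4× activity: 0.17 × 6.4 = 1.088.
The CYP2C8 pathway (14% of clearance) drops to 0.25× activity: 0.14 × 0.25 = 0.035.
The remaining 49% of clearance is unaffected.
CL_new/CL_old = 0.64 + 1.088 + 0.035 + 0.49 = 2.253.
Steady-state plasma level ∝ 1/CL: new value = 64.2 / 2.253 = 28.5 ng/mL.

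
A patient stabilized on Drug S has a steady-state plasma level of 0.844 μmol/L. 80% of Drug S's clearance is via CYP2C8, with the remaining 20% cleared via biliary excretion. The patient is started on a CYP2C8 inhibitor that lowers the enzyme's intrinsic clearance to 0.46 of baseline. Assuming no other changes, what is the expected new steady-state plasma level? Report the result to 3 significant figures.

1.49 μmol/L

CYP2C8: 0.8 × 0.46 = 0.368
Other: 0.2 (unchanged)
Relative clearance = 0.368 + 0.2 = 0.568.
With dosing unchanged, steady-state plasma level scales as 1/CL: 0.844 / 0.568 = 1.49 μmol/L.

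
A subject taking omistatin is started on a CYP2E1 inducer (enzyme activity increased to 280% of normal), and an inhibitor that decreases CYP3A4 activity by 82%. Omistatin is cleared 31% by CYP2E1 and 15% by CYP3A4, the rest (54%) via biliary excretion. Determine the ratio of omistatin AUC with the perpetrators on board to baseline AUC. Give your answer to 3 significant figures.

The CYP2E1 pathway (31% of clearance) increases to 2.8× activity: 0.31 × 2.8 = 0.868.
The CYP3A4 pathway (15% of clearance) falls to 0.18× activity: 0.15 × 0.18 = 0.027.
Non-CYP routes (54%) are unchanged.
Relative clearance = 0.868 + 0.027 + 0.54 = 1.435.
Net AUC ratio = 1 / 1.435 = 0.697.

0.697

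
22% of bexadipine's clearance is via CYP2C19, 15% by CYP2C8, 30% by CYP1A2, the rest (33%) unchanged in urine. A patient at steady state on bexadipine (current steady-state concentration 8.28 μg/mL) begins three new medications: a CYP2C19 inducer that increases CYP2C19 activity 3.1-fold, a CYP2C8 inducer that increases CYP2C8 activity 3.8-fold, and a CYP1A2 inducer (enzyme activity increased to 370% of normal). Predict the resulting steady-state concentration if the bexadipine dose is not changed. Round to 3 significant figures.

3.08 μg/mL

CYP2C19: 0.22 × 3.1 = 0.682
CYP2C8: 0.15 × 3.8 = 0.57
CYP1A2: 0.3 × 3.7 = 1.11
Other: 0.33 (unchanged)
New clearance relative to baseline: 0.682 + 0.57 + 1.11 + 0.33 = 2.692.
Steady-state concentration ∝ 1/CL: new value = 8.28 / 2.692 = 3.08 μg/mL.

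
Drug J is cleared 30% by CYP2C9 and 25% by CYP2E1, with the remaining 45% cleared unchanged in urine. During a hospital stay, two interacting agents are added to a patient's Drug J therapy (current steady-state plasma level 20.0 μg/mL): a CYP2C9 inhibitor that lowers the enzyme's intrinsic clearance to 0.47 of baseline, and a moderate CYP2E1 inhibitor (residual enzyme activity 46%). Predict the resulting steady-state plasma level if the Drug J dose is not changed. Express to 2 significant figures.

28 μg/mL

The CYP2C9 pathway (30% of clearance) drops to 0.47× activity: 0.3 × 0.47 = 0.141.
The CYP2E1 pathway (25% of clearance) drops to 0.46× activity: 0.25 × 0.46 = 0.115.
The remaining 45% of clearance is unaffected.
Relative clearance = 0.141 + 0.115 + 0.45 = 0.706.
New steady-state plasma level = 20.0 / 0.706 = 28 μg/mL (concentration scales inversely with clearance).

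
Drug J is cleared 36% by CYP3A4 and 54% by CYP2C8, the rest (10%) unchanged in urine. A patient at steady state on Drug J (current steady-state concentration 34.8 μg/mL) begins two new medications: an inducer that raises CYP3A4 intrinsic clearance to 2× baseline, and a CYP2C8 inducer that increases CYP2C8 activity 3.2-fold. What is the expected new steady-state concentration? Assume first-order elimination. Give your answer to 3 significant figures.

CYP3A4: 0.36 × 2 = 0.72
CYP2C8: 0.54 × 3.2 = 1.728
Other: 0.1 (unchanged)
CL_new/CL_old = 0.72 + 1.728 + 0.1 = 2.548.
Steady-state concentration ∝ 1/CL: new value = 34.8 / 2.548 = 13.7 μg/mL.

13.7 μg/mL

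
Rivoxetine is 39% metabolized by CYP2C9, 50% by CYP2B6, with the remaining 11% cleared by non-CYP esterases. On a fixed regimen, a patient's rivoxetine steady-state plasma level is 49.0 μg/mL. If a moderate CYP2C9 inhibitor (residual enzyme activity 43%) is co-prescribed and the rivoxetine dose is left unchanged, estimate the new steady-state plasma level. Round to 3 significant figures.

CYP2C9: 0.39 × 0.43 = 0.1677
CYP2B6: 0.5 (unchanged)
Other: 0.11 (unchanged)
Relative clearance = 0.1677 + 0.5 + 0.11 = 0.7777.
With dosing unchanged, steady-state plasma level scales as 1/CL: 49.0 / 0.7777 = 63.0 μg/mL.

63.0 μg/mL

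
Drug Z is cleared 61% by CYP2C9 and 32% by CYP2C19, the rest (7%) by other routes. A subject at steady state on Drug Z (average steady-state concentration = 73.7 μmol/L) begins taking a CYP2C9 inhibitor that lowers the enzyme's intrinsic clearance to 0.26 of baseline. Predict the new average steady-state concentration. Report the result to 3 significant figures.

134 μmol/L

The CYP2C9 pathway (61% of clearance) falls to 0.26× activity: 0.61 × 0.26 = 0.1586.
CYP2C19 (32%) and the residual 7% are unaffected.
New clearance relative to baseline: 0.1586 + 0.32 + 0.07 = 0.5486.
With dosing unchanged, average steady-state concentration scales as 1/CL: 73.7 / 0.5486 = 134 μmol/L.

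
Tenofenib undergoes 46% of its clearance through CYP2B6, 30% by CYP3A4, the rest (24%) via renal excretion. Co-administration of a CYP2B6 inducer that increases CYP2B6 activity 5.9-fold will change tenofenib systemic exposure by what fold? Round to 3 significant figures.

0.307

The CYP2B6 pathway (46% of clearance) is boosted to 5.9× activity: 0.46 × 5.9 = 2.714.
CYP3A4 (30%) and the residual 24% are unaffected.
New clearance relative to baseline: 2.714 + 0.3 + 0.24 = 3.254.
Systemic exposure is inversely proportional to clearance, so the fold-change is 1 / 3.254 = 0.307.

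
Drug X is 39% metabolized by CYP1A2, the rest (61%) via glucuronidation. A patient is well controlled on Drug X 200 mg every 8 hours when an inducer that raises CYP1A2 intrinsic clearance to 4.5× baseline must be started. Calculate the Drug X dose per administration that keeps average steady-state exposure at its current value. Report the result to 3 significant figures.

The CYP1A2 pathway (39% of clearance) is boosted to 4.5× activity: 0.39 × 4.5 = 1.755.
Non-CYP routes (61%) are unchanged.
New clearance relative to baseline: 1.755 + 0.61 = 2.365.
Exposure is unchanged when dose changes in proportion to clearance. New dose = 200 mg × 2.365 = 473 mg.

473 mg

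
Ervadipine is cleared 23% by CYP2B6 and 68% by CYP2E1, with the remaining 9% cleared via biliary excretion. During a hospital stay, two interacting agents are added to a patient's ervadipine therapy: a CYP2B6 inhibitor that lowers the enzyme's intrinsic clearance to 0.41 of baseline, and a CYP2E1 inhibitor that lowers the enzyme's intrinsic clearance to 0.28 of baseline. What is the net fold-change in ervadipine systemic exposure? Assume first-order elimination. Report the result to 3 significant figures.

The CYP2B6 pathway (23% of clearance) is reduced to 0.41× activity: 0.23 × 0.41 = 0.0943.
The CYP2E1 pathway (68% of clearance) falls to 0.28× activity: 0.68 × 0.28 = 0.1904.
Non-CYP routes (9%) are unchanged.
Relative clearance = 0.0943 + 0.1904 + 0.09 = 0.3747.
Because systemic exposure varies inversely with clearance, the combined effect is 1 / 0.3747 = 2.67.

2.67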